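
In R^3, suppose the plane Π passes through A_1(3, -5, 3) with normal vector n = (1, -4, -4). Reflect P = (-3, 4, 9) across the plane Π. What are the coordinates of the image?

Π: n·r = n·A_1 gives x - 4y - 4z = 11.
λ = (n·P − d)/|n|² = (-55 − 11)/33 = -2.
Reflection = P − 2λn = (-3, 4, 9) − (-4)·(1, -4, -4) = (1, -12, -7).

(1, -12, -7)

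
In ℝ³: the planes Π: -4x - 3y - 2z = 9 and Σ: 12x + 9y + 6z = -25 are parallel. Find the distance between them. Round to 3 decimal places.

0.124

Rescale Σ by 1/(-3): -4x - 3y - 2z = 25/3. Then distance = |9 − (25/3)| / √29 ≈ 0.124.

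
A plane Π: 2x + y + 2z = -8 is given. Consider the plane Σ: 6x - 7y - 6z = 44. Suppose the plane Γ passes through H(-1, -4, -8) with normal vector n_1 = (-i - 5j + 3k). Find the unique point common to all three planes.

Γ: n_1·r = n_1·H gives -x - 5y + 3z = -3.
Solving the 3×3 linear system 2x + y + 2z = -8, 6x - 7y - 6z = 44, -x - 5y + 3z = -3 (e.g. by elimination or Cramer's rule, determinant = -188) gives (1, -2, -4).

(1, -2, -4)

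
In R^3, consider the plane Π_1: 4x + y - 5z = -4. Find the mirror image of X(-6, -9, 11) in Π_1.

(10, -5, -9)

λ = (n·X − d)/|n|² = (-88 − (-4))/42 = -2.
Reflection = X − 2λn = (-6, -9, 11) − (-4)·(4, 1, -5) = (10, -5, -9).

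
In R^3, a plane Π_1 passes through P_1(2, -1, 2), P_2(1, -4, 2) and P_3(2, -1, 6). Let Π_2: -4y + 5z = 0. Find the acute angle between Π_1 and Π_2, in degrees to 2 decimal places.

P_1P_2 = (-1, -3, 0), P_1P_3 = (0, 0, 4); a normal to Π_1 is P_1P_2 × P_1P_3 = (-12, 4, 0).
Using P_1: Π_1 has equation -12x + 4y = -28.
cos θ = |n₁·n₂| / (|n₁||n₂|) = |-16| / (√160 · √41).
θ = arccos(0.19755) ≈ 78.61°.

78.61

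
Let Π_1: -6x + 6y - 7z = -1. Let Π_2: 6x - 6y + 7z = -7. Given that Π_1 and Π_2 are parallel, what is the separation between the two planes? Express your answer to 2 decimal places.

0.73

Rescale Π_2 by 1/(-1): -6x + 6y - 7z = 7. Then distance = |-1 − 7| / √121 ≈ 0.73.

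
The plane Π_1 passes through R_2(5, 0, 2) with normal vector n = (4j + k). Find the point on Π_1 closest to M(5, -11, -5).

(5, 1, -2)

Π_1: n·r = n·R_2 gives 4y + z = 2.
Foot = M − λn with λ = (n·M − d)/|n|² = (-49 − 2)/17 = -3.
Foot = (5, -11, -5) − (-3)·(0, 4, 1) = (5, 1, -2).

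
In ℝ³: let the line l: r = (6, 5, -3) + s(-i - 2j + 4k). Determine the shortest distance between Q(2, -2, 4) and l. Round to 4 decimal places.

3.6384

Taking (6, 5, -3) on l with direction v = (-1, -2, 4): w = Q − (6, 5, -3) = (-4, -7, 7), and w × v = (-14, 9, 1).
Distance = |w × v| / |v| = √278 / √21 ≈ 3.6384.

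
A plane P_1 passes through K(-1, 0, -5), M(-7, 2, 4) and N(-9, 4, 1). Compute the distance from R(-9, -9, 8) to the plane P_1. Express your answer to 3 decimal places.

KM = (-6, 2, 9), KN = (-8, 4, 6); a normal to P_1 is KM × KN = (-24, -36, -8).
Using K: P_1 has equation -24x - 36y - 8z = 64.
n·R − d = (-24)·(-9) + (-36)·(-9) + (-8)·(8) − 64 = 412; |n| = √1936.
Distance = |412| / √1936 = 412/√1936 ≈ 9.364.

9.364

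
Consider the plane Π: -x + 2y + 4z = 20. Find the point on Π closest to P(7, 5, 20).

Foot = P − λn with λ = (n·P − d)/|n|² = (83 − 20)/21 = 3.
Foot = (7, 5, 20) − 3·(-1, 2, 4) = (10, -1, 8).

(10, -1, 8)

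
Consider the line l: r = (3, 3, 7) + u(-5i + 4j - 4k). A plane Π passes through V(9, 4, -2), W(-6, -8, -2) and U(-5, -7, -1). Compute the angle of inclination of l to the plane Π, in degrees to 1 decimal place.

64.1

VW = (-15, -12, 0), VU = (-14, -11, 1); a normal to Π is VW × VU = (-12, 15, -3).
Using V: Π has equation -12x + 15y - 3z = -42.
sin θ = |n·v| / (|n||v|) = |132| / (√378 · √57) = 0.89927.
θ ≈ 64.1°.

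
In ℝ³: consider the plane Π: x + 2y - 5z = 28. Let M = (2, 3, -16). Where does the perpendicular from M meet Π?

(0, -1, -6)

Foot = M − λn with λ = (n·M − d)/|n|² = (88 − 28)/30 = 2.
Foot = (2, 3, -16) − 2·(1, 2, -5) = (0, -1, -6).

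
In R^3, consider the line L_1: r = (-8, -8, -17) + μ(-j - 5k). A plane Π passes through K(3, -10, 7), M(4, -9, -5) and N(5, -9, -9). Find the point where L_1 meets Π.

KM = (1, 1, -12), KN = (2, 1, -16); a normal to Π is KM × KN = (-4, -8, -1).
Using K: Π has equation -4x - 8y - z = 61.
Substitute r = (-8, -8, -17) + t(0, -1, -5) into the plane: 113 + 13t = 61, so t = -4.
Intersection: (-8, -8, -17) + (-4)·(0, -1, -5) = (-8, -4, 3).

(-8, -4, 3)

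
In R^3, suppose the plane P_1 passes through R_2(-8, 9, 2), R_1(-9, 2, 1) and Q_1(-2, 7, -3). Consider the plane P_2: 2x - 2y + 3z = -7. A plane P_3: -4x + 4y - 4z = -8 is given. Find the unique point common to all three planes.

(3, -10, -11)

R_2R_1 = (-1, -7, -1), R_2Q_1 = (6, -2, -5); a normal to P_1 is R_2R_1 × R_2Q_1 = (33, -11, 44).
Using R_2: P_1 has equation 33x - 11y + 44z = -275.
Solving the 3×3 linear system 33x - 11y + 44z = -275, 2x - 2y + 3z = -7, -4x + 4y - 4z = -8 (e.g. by elimination or Cramer's rule, determinant = -88) gives (3, -10, -11).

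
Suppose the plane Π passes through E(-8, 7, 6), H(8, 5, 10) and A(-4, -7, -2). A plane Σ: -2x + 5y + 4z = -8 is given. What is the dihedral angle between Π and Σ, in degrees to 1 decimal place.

80.8

EH = (16, -2, 4), EA = (4, -14, -8); a normal to Π is EH × EA = (72, 144, -216).
Using E: Π has equation 72x + 144y - 216z = -864.
cos θ = |n₁·n₂| / (|n₁||n₂|) = |-288| / (√72576 · √45).
θ = arccos(0.15936) ≈ 80.8°.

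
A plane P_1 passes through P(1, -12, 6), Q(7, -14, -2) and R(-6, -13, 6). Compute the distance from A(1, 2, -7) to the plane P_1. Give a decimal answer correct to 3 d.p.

PQ = (6, -2, -8), PR = (-7, -1, 0); a normal to P_1 is PQ × PR = (-8, 56, -20).
Using P: P_1 has equation -8x + 56y - 20z = -800.
n·A − d = (-8)·(1) + (56)·(2) + (-20)·(-7) − (-800) = 1044; |n| = √3600.
Distance = |1044| / √3600 = 1044/√3600 ≈ 17.400.

17.400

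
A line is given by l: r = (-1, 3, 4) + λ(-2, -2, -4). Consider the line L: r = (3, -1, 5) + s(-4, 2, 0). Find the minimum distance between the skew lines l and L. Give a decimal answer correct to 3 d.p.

2.043

Common perpendicular direction n = (-2, -2, -4) × (-4, 2, 0) = (8, 16, -12).
With w = (3, -1, 5) − (-1, 3, 4) = (4, -4, 1), w · n = -44.
Distance = |w · n| / |n| = |-44| / √464 ≈ 2.043.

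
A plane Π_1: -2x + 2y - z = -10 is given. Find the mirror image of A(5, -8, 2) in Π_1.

λ = (n·A − d)/|n|² = (-28 − (-10))/9 = -2.
Reflection = A − 2λn = (5, -8, 2) − (-4)·(-2, 2, -1) = (-3, 0, -2).

(-3, 0, -2)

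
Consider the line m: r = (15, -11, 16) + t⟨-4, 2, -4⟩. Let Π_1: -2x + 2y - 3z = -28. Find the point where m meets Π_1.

(3, -5, 4)

Substitute r = (15, -11, 16) + t(-4, 2, -4) into the plane: -100 + 24t = -28, so t = 3.
Intersection: (15, -11, 16) + 3·(-4, 2, -4) = (3, -5, 4).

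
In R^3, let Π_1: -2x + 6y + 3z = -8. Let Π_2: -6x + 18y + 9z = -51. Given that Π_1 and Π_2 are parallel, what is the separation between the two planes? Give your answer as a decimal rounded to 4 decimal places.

1.2857

Rescale Π_2 by 1/3: -2x + 6y + 3z = -17. Then distance = |-8 − (-17)| / √49 ≈ 1.2857.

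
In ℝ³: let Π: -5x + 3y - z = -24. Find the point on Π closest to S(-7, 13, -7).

Foot = S − λn with λ = (n·S − d)/|n|² = (81 − (-24))/35 = 3.
Foot = (-7, 13, -7) − 3·(-5, 3, -1) = (8, 4, -4).

(8, 4, -4)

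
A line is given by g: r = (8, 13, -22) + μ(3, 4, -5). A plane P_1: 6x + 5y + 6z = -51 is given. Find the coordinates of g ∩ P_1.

(-4, -3, -2)

Substitute r = (8, 13, -22) + t(3, 4, -5) into the plane: -19 + 8t = -51, so t = -4.
Intersection: (8, 13, -22) + (-4)·(3, 4, -5) = (-4, -3, -2).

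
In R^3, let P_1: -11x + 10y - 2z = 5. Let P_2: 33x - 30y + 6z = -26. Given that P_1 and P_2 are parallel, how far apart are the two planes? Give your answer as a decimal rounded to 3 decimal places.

0.244

Rescale P_2 by 1/(-3): -11x + 10y - 2z = 26/3. Then distance = |5 − (26/3)| / √225 ≈ 0.244.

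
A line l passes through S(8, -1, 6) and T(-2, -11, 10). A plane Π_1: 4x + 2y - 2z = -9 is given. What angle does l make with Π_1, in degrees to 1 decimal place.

A direction vector for l is T − S = (-10, -10, 4).
sin θ = |n·v| / (|n||v|) = |-68| / (√24 · √216) = 0.94444.
θ ≈ 70.8°.

70.8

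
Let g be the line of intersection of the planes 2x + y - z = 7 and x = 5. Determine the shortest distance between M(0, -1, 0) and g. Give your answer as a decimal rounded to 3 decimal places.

5.196

Direction of g: (2, 1, -1) × (1, 0, 0) = (0, -1, -1).
A point on g: solving the two plane equations with y = 1 gives (5, 1, 4).
Taking (5, 1, 4) on g with direction v = (0, -1, -1): w = M − (5, 1, 4) = (-5, -2, -4), and w × v = (-2, -5, 5).
Distance = |w × v| / |v| = √54 / √2 ≈ 5.196.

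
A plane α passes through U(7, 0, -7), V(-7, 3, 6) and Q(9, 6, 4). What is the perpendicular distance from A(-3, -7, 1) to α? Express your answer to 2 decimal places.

UV = (-14, 3, 13), UQ = (2, 6, 11); a normal to α is UV × UQ = (-45, 180, -90).
Using U: α has equation -45x + 180y - 90z = 315.
n·A − d = (-45)·(-3) + (180)·(-7) + (-90)·(1) − 315 = -1530; |n| = √42525.
Distance = |-1530| / √42525 = 1530/√42525 ≈ 7.42.

7.42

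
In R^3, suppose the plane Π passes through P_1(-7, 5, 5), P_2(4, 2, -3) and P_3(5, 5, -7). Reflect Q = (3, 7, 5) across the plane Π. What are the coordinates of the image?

(-5, -1, -3)

P_1P_2 = (11, -3, -8), P_1P_3 = (12, 0, -12); a normal to Π is P_1P_2 × P_1P_3 = (36, 36, 36).
Using P_1: Π has equation 36x + 36y + 36z = 108.
λ = (n·Q − d)/|n|² = (540 − 108)/3888 = 1/9.
Reflection = Q − 2λn = (3, 7, 5) − (2/9)·(36, 36, 36) = (-5, -1, -3).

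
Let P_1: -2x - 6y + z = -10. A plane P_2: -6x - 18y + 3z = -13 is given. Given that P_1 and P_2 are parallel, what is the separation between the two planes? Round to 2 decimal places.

0.88

Rescale P_2 by 1/3: -2x - 6y + z = -13/3. Then distance = |-10 − (-13/3)| / √41 ≈ 0.88.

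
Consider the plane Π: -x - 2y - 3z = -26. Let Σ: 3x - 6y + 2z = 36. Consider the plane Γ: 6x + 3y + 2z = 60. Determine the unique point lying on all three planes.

Solving the 3×3 linear system -x - 2y - 3z = -26, 3x - 6y + 2z = 36, 6x + 3y + 2z = 60 (e.g. by elimination or Cramer's rule, determinant = -129) gives (8, 0, 6).

(8, 0, 6)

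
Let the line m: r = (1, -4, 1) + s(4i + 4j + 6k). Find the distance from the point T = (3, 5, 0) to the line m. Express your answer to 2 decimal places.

8.05

Taking (1, -4, 1) on m with direction v = (4, 4, 6): w = T − (1, -4, 1) = (2, 9, -1), and w × v = (58, -16, -28).
Distance = |w × v| / |v| = √4404 / √68 ≈ 8.05.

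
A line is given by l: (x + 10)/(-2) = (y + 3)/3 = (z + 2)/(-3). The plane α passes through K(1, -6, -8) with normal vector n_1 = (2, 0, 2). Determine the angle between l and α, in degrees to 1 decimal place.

48.9

l has direction (-2, 3, -3) through (-10, -3, -2).
α: n_1·r = n_1·K gives 2x + 2z = -14.
sin θ = |n·v| / (|n||v|) = |-10| / (√8 · √22) = 0.75378.
θ ≈ 48.9°.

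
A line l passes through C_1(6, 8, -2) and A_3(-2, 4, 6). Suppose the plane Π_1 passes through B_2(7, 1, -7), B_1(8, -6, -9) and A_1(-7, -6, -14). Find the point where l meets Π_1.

A direction vector for l is A_3 − C_1 = (-8, -4, 8).
B_2B_1 = (1, -7, -2), B_2A_1 = (-14, -7, -7); a normal to Π_1 is B_2B_1 × B_2A_1 = (35, 35, -105).
Using B_2: Π_1 has equation 35x + 35y - 105z = 1015.
Substitute r = (6, 8, -2) + t(-8, -4, 8) into the plane: 700 + (-1260)t = 1015, so t = -1/4.
Intersection: (6, 8, -2) + (-1/4)·(-8, -4, 8) = (8, 9, -4).

(8, 9, -4)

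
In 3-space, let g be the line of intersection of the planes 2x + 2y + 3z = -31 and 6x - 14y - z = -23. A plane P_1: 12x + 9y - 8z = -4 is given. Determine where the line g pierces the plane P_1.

(-5, 0, -7)

Direction of g: (2, 2, 3) × (6, -14, -1) = (40, 20, -40).
A point on g: solving the two plane equations with x = 7 gives (7, 6, -19).
Substitute r = (7, 6, -19) + t(40, 20, -40) into the plane: 290 + 980t = -4, so t = -3/10.
Intersection: (7, 6, -19) + (-3/10)·(40, 20, -40) = (-5, 0, -7).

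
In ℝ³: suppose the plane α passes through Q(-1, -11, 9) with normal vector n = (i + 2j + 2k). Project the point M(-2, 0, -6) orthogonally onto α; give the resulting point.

(-1, 2, -4)

α: n·r = n·Q gives x + 2y + 2z = -5.
Foot = M − λn with λ = (n·M − d)/|n|² = (-14 − (-5))/9 = -1.
Foot = (-2, 0, -6) − (-1)·(1, 2, 2) = (-1, 2, -4).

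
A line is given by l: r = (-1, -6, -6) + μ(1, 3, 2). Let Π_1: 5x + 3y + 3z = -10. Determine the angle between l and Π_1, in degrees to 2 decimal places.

54.60

sin θ = |n·v| / (|n||v|) = |20| / (√43 · √14) = 0.81514.
θ ≈ 54.60°.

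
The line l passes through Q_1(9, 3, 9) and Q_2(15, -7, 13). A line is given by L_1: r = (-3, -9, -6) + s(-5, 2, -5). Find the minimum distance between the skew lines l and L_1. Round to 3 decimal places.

A direction vector for l is Q_2 − Q_1 = (6, -10, 4).
Common perpendicular direction n = (6, -10, 4) × (-5, 2, -5) = (42, 10, -38).
With w = (-3, -9, -6) − (9, 3, 9) = (-12, -12, -15), w · n = -54.
Distance = |w · n| / |n| = |-54| / √3308 ≈ 0.939.

0.939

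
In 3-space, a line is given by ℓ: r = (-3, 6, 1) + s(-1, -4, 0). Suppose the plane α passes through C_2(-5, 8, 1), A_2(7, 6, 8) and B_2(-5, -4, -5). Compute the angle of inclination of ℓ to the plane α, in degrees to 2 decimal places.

C_2A_2 = (12, -2, 7), C_2B_2 = (0, -12, -6); a normal to α is C_2A_2 × C_2B_2 = (96, 72, -144).
Using C_2: α has equation 96x + 72y - 144z = -48.
sin θ = |n·v| / (|n||v|) = |-384| / (√35136 · √17) = 0.49686.
θ ≈ 29.79°.

29.79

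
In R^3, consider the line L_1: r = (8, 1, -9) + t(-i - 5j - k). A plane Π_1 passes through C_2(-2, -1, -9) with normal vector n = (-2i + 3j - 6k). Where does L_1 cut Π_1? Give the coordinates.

Π_1: n·r = n·C_2 gives -2x + 3y - 6z = 55.
Substitute r = (8, 1, -9) + t(-1, -5, -1) into the plane: 41 + (-7)t = 55, so t = -2.
Intersection: (8, 1, -9) + (-2)·(-1, -5, -1) = (10, 11, -7).

(10, 11, -7)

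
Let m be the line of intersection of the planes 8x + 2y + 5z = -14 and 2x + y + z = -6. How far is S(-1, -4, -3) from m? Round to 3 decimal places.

2.785

Direction of m: (8, 2, 5) × (2, 1, 1) = (-3, 2, 4).
A point on m: solving the two plane equations with x = 4 gives (4, -8, -6).
Taking (4, -8, -6) on m with direction v = (-3, 2, 4): w = S − (4, -8, -6) = (-5, 4, 3), and w × v = (10, 11, 2).
Distance = |w × v| / |v| = √225 / √29 ≈ 2.785.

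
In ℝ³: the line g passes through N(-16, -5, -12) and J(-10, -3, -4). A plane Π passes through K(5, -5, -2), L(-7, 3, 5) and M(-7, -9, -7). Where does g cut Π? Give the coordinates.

(-7, -2, 0)

A direction vector for g is J − N = (6, 2, 8).
KL = (-12, 8, 7), KM = (-12, -4, -5); a normal to Π is KL × KM = (-12, -144, 144).
Using K: Π has equation -12x - 144y + 144z = 372.
Substitute r = (-16, -5, -12) + t(6, 2, 8) into the plane: -816 + 792t = 372, so t = 3/2.
Intersection: (-16, -5, -12) + (3/2)·(6, 2, 8) = (-7, -2, 0).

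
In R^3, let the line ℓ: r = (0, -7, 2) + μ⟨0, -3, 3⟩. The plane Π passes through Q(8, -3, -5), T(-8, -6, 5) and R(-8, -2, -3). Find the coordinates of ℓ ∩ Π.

(0, -4, -1)

QT = (-16, -3, 10), QR = (-16, 1, 2); a normal to Π is QT × QR = (-16, -128, -64).
Using Q: Π has equation -16x - 128y - 64z = 576.
Substitute r = (0, -7, 2) + t(0, -3, 3) into the plane: 768 + 192t = 576, so t = -1.
Intersection: (0, -7, 2) + (-1)·(0, -3, 3) = (0, -4, -1).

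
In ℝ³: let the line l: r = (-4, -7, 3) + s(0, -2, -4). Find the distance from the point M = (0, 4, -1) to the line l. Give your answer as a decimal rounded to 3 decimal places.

12.296

Taking (-4, -7, 3) on l with direction v = (0, -2, -4): w = M − (-4, -7, 3) = (4, 11, -4), and w × v = (-52, 16, -8).
Distance = |w × v| / |v| = √3024 / √20 ≈ 12.296.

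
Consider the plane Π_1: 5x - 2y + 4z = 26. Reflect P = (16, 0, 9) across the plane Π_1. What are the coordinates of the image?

λ = (n·P − d)/|n|² = (116 − 26)/45 = 2.
Reflection = P − 2λn = (16, 0, 9) − 4·(5, -2, 4) = (-4, 8, -7).

(-4, 8, -7)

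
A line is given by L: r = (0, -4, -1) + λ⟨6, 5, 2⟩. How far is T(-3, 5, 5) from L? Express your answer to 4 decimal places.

10.1292

Taking (0, -4, -1) on L with direction v = (6, 5, 2): w = T − (0, -4, -1) = (-3, 9, 6), and w × v = (-12, 42, -69).
Distance = |w × v| / |v| = √6669 / √65 ≈ 10.1292.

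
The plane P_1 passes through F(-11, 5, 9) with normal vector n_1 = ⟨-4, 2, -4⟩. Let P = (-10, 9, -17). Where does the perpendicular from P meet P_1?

(2, 3, -5)

P_1: n_1·r = n_1·F gives -4x + 2y - 4z = 18.
Foot = P − λn with λ = (n·P − d)/|n|² = (126 − 18)/36 = 3.
Foot = (-10, 9, -17) − 3·(-4, 2, -4) = (2, 3, -5).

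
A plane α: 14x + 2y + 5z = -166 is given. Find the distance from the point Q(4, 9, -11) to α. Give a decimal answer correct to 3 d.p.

n·Q − d = (14)·(4) + (2)·(9) + (5)·(-11) − (-166) = 185; |n| = √225.
Distance = |185| / √225 = 185/√225 ≈ 12.333.

12.333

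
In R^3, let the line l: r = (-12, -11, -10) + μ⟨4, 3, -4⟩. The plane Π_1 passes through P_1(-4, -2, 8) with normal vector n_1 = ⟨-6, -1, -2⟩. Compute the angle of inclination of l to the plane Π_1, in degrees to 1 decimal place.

27.6

Π_1: n_1·r = n_1·P_1 gives -6x - y - 2z = 10.
sin θ = |n·v| / (|n||v|) = |-19| / (√41 · √41) = 0.46341.
θ ≈ 27.6°.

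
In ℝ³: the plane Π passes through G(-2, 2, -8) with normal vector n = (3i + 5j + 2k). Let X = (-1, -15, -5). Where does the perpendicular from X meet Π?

(5, -5, -1)

Π: n·r = n·G gives 3x + 5y + 2z = -12.
Foot = X − λn with λ = (n·X − d)/|n|² = (-88 − (-12))/38 = -2.
Foot = (-1, -15, -5) − (-2)·(3, 5, 2) = (5, -5, -1).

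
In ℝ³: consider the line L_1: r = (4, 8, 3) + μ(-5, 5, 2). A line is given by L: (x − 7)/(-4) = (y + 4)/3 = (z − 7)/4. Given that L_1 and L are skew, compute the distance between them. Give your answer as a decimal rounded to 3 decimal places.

L has direction (-4, 3, 4) through (7, -4, 7).
Common perpendicular direction n = (-5, 5, 2) × (-4, 3, 4) = (14, 12, 5).
With w = (7, -4, 7) − (4, 8, 3) = (3, -12, 4), w · n = -82.
Distance = |w · n| / |n| = |-82| / √365 ≈ 4.292.

4.292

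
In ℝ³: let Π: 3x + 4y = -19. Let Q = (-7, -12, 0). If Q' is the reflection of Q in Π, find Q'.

(5, 4, 0)

λ = (n·Q − d)/|n|² = (-69 − (-19))/25 = -2.
Reflection = Q − 2λn = (-7, -12, 0) − (-4)·(3, 4, 0) = (5, 4, 0).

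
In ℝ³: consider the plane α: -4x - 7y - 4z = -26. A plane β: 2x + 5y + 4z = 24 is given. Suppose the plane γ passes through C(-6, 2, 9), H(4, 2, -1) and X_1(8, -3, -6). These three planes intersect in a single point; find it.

(-1, 2, 4)

CH = (10, 0, -10), CX_1 = (14, -5, -15); a normal to γ is CH × CX_1 = (-50, 10, -50).
Using C: γ has equation -50x + 10y - 50z = -130.
Solving the 3×3 linear system -4x - 7y - 4z = -26, 2x + 5y + 4z = 24, -50x + 10y - 50z = -130 (e.g. by elimination or Cramer's rule, determinant = 780) gives (-1, 2, 4).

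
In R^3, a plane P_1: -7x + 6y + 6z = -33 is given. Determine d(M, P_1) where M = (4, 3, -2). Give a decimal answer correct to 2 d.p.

n·M − d = (-7)·(4) + (6)·(3) + (6)·(-2) − (-33) = 11; |n| = √121.
Distance = |11| / √121 = 11/√121 ≈ 1.00.

1.00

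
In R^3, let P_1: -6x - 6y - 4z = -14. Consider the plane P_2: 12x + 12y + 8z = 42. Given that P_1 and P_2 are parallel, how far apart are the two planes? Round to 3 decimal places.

Rescale P_2 by 1/(-2): -6x - 6y - 4z = -21. Then distance = |-14 − (-21)| / √88 ≈ 0.746.

0.746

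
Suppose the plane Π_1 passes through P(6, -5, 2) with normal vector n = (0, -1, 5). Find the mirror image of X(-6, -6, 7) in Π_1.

Π_1: n·r = n·P gives -y + 5z = 15.
λ = (n·X − d)/|n|² = (41 − 15)/26 = 1.
Reflection = X − 2λn = (-6, -6, 7) − 2·(0, -1, 5) = (-6, -4, -3).

(-6, -4, -3)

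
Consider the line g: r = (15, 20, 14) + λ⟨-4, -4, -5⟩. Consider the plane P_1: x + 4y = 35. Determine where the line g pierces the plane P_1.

Substitute r = (15, 20, 14) + t(-4, -4, -5) into the plane: 95 + (-20)t = 35, so t = 3.
Intersection: (15, 20, 14) + 3·(-4, -4, -5) = (3, 8, -1).

(3, 8, -1)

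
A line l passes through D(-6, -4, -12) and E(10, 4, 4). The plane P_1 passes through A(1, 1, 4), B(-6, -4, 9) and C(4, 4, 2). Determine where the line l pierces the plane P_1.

(6, 2, 0)

A direction vector for l is E − D = (16, 8, 16).
AB = (-7, -5, 5), AC = (3, 3, -2); a normal to P_1 is AB × AC = (-5, 1, -6).
Using A: P_1 has equation -5x + y - 6z = -28.
Substitute r = (-6, -4, -12) + t(16, 8, 16) into the plane: 98 + (-168)t = -28, so t = 3/4.
Intersection: (-6, -4, -12) + (3/4)·(16, 8, 16) = (6, 2, 0).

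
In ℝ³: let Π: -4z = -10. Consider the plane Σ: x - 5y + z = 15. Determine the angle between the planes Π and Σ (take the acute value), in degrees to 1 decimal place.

78.9

cos θ = |n₁·n₂| / (|n₁||n₂|) = |-4| / (√16 · √27).
θ = arccos(0.19245) ≈ 78.9°.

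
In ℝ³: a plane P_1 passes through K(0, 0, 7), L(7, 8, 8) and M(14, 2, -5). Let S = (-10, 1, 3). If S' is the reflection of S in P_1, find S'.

(0, -9, 13)

KL = (7, 8, 1), KM = (14, 2, -12); a normal to P_1 is KL × KM = (-98, 98, -98).
Using K: P_1 has equation -98x + 98y - 98z = -686.
λ = (n·S − d)/|n|² = (784 − (-686))/28812 = 5/98.
Reflection = S − 2λn = (-10, 1, 3) − (5/49)·(-98, 98, -98) = (0, -9, 13).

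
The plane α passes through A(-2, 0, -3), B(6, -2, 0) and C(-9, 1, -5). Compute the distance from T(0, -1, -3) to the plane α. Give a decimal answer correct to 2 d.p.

0.89

AB = (8, -2, 3), AC = (-7, 1, -2); a normal to α is AB × AC = (1, -5, -6).
Using A: α has equation x - 5y - 6z = 16.
n·T − d = (1)·(0) + (-5)·(-1) + (-6)·(-3) − 16 = 7; |n| = √62.
Distance = |7| / √62 = 7/√62 ≈ 0.89.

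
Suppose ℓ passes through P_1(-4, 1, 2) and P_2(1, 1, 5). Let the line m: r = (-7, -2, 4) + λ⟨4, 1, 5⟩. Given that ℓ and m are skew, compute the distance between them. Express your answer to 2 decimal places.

4.07

A direction vector for ℓ is P_2 − P_1 = (5, 0, 3).
Common perpendicular direction n = (5, 0, 3) × (4, 1, 5) = (-3, -13, 5).
With w = (-7, -2, 4) − (-4, 1, 2) = (-3, -3, 2), w · n = 58.
Distance = |w · n| / |n| = |58| / √203 ≈ 4.07.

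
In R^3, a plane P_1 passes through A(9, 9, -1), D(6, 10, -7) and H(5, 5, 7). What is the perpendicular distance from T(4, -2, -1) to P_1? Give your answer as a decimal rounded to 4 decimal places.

8.4423

AD = (-3, 1, -6), AH = (-4, -4, 8); a normal to P_1 is AD × AH = (-16, 48, 16).
Using A: P_1 has equation -16x + 48y + 16z = 272.
n·T − d = (-16)·(4) + (48)·(-2) + (16)·(-1) − 272 = -448; |n| = √2816.
Distance = |-448| / √2816 = 448/√2816 ≈ 8.4423.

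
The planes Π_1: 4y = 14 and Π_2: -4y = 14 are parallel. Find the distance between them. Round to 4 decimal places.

Rescale Π_2 by 1/(-1): 4y = -14. Then distance = |14 − (-14)| / √16 ≈ 7.0000.

7.0000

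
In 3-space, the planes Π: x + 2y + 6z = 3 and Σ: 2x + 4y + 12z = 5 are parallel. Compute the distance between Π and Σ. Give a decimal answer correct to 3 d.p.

0.078

Rescale Σ by 1/2: x + 2y + 6z = 5/2. Then distance = |3 − (5/2)| / √41 ≈ 0.078.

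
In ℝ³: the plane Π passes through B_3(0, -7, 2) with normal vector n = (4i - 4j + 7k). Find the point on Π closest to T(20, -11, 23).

(8, 1, 2)

Π: n·r = n·B_3 gives 4x - 4y + 7z = 42.
Foot = T − λn with λ = (n·T − d)/|n|² = (285 − 42)/81 = 3.
Foot = (20, -11, 23) − 3·(4, -4, 7) = (8, 1, 2).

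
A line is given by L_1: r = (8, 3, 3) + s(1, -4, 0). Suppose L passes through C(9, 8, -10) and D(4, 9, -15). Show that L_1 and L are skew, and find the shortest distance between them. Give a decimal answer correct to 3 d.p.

A direction vector for L is D − C = (-5, 1, -5).
Common perpendicular direction n = (1, -4, 0) × (-5, 1, -5) = (20, 5, -19).
With w = (9, 8, -10) − (8, 3, 3) = (1, 5, -13), w · n = 292.
Since n ≠ 0 the lines are not parallel, and w · n = 292 ≠ 0 so they do not intersect; hence they are skew.
Distance = |w · n| / |n| = |292| / √786 ≈ 10.415.

10.415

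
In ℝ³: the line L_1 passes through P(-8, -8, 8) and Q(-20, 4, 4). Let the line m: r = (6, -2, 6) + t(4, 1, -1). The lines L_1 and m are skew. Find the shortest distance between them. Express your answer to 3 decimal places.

A direction vector for L_1 is Q − P = (-12, 12, -4).
Common perpendicular direction n = (-12, 12, -4) × (4, 1, -1) = (-8, -28, -60).
With w = (6, -2, 6) − (-8, -8, 8) = (14, 6, -2), w · n = -160.
Distance = |w · n| / |n| = |-160| / √4448 ≈ 2.399.

2.399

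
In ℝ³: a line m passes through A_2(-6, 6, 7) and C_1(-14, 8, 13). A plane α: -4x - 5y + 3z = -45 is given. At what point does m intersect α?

A direction vector for m is C_1 − A_2 = (-8, 2, 6).
Substitute r = (-6, 6, 7) + t(-8, 2, 6) into the plane: 15 + 40t = -45, so t = -3/2.
Intersection: (-6, 6, 7) + (-3/2)·(-8, 2, 6) = (6, 3, -2).

(6, 3, -2)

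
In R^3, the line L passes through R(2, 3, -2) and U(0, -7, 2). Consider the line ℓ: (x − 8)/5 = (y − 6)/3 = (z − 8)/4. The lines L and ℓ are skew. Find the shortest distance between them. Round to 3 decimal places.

A direction vector for L is U − R = (-2, -10, 4).
ℓ has direction (5, 3, 4) through (8, 6, 8).
Common perpendicular direction n = (-2, -10, 4) × (5, 3, 4) = (-52, 28, 44).
With w = (8, 6, 8) − (2, 3, -2) = (6, 3, 10), w · n = 212.
Distance = |w · n| / |n| = |212| / √5424 ≈ 2.879.

2.879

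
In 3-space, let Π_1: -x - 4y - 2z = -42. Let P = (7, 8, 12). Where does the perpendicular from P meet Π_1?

(6, 4, 10)

Foot = P − λn with λ = (n·P − d)/|n|² = (-63 − (-42))/21 = -1.
Foot = (7, 8, 12) − (-1)·(-1, -4, -2) = (6, 4, 10).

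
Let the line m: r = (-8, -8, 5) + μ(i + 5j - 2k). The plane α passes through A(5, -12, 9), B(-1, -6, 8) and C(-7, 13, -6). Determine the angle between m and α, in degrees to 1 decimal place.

25.2

AB = (-6, 6, -1), AC = (-12, 25, -15); a normal to α is AB × AC = (-65, -78, -78).
Using A: α has equation -65x - 78y - 78z = -91.
sin θ = |n·v| / (|n||v|) = |-299| / (√16393 · √30) = 0.42636.
θ ≈ 25.2°.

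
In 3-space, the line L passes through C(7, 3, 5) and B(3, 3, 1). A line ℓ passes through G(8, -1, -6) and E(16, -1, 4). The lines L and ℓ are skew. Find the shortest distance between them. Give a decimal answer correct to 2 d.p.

4.00

A direction vector for L is B − C = (-4, 0, -4).
A direction vector for ℓ is E − G = (8, 0, 10).
Common perpendicular direction n = (-4, 0, -4) × (8, 0, 10) = (0, 8, 0).
With w = (8, -1, -6) − (7, 3, 5) = (1, -4, -11), w · n = -32.
Distance = |w · n| / |n| = |-32| / √64 ≈ 4.00.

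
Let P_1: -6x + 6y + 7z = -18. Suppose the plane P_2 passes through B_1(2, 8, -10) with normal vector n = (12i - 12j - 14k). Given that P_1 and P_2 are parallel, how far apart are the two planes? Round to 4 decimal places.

P_2: n·r = n·B_1 gives 12x - 12y - 14z = 68.
Rescale P_2 by 1/(-2): -6x + 6y + 7z = -34. Then distance = |-18 − (-34)| / √121 ≈ 1.4545.

1.4545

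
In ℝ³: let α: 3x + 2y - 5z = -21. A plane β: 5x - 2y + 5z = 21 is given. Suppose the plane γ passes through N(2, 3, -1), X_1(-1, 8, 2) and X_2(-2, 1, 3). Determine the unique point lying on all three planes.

(0, -8, 1)

NX_1 = (-3, 5, 3), NX_2 = (-4, -2, 4); a normal to γ is NX_1 × NX_2 = (26, 0, 26).
Using N: γ has equation 26x + 26z = 26.
Solving the 3×3 linear system 3x + 2y - 5z = -21, 5x - 2y + 5z = 21, 26x + 26z = 26 (e.g. by elimination or Cramer's rule, determinant = -416) gives (0, -8, 1).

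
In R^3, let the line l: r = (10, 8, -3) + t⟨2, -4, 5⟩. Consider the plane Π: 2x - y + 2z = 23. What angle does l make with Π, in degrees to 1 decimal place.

sin θ = |n·v| / (|n||v|) = |18| / (√9 · √45) = 0.89443.
θ ≈ 63.4°.

63.4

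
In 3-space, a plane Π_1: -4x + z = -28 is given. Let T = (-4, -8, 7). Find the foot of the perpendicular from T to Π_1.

(8, -8, 4)

Foot = T − λn with λ = (n·T − d)/|n|² = (23 − (-28))/17 = 3.
Foot = (-4, -8, 7) − 3·(-4, 0, 1) = (8, -8, 4).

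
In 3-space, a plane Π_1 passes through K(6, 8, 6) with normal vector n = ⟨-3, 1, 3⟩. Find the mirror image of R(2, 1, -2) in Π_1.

(-4, 3, 4)

Π_1: n·r = n·K gives -3x + y + 3z = 8.
λ = (n·R − d)/|n|² = (-11 − 8)/19 = -1.
Reflection = R − 2λn = (2, 1, -2) − (-2)·(-3, 1, 3) = (-4, 3, 4).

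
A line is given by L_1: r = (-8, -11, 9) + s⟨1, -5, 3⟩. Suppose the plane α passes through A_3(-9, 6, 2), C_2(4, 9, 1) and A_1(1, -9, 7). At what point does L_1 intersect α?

(-9, -6, 6)

A_3C_2 = (13, 3, -1), A_3A_1 = (10, -15, 5); a normal to α is A_3C_2 × A_3A_1 = (0, -75, -225).
Using A_3: α has equation -75y - 225z = -900.
Substitute r = (-8, -11, 9) + t(1, -5, 3) into the plane: -1200 + (-300)t = -900, so t = -1.
Intersection: (-8, -11, 9) + (-1)·(1, -5, 3) = (-9, -6, 6).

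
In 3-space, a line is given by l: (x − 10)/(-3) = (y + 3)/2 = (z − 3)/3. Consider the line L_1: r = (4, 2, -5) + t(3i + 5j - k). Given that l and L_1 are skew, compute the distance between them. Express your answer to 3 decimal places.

l has direction (-3, 2, 3) through (10, -3, 3).
Common perpendicular direction n = (-3, 2, 3) × (3, 5, -1) = (-17, 6, -21).
With w = (4, 2, -5) − (10, -3, 3) = (-6, 5, -8), w · n = 300.
Distance = |w · n| / |n| = |300| / √766 ≈ 10.839.

10.839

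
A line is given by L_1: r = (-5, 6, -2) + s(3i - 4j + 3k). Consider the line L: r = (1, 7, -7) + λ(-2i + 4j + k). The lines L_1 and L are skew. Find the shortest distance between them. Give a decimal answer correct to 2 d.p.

Common perpendicular direction n = (3, -4, 3) × (-2, 4, 1) = (-16, -9, 4).
With w = (1, 7, -7) − (-5, 6, -2) = (6, 1, -5), w · n = -125.
Distance = |w · n| / |n| = |-125| / √353 ≈ 6.65.

6.65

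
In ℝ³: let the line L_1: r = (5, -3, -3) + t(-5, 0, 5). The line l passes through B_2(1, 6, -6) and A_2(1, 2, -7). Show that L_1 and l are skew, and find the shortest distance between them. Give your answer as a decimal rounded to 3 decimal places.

6.441

A direction vector for l is A_2 − B_2 = (0, -4, -1).
Common perpendicular direction n = (-5, 0, 5) × (0, -4, -1) = (20, -5, 20).
With w = (1, 6, -6) − (5, -3, -3) = (-4, 9, -3), w · n = -185.
Since n ≠ 0 the lines are not parallel, and w · n = -185 ≠ 0 so they do not intersect; hence they are skew.
Distance = |w · n| / |n| = |-185| / √825 ≈ 6.441.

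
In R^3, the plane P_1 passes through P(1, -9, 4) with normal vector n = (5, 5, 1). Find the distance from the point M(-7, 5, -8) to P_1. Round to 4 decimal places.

2.5205

P_1: n·r = n·P gives 5x + 5y + z = -36.
n·M − d = (5)·(-7) + (5)·(5) + (1)·(-8) − (-36) = 18; |n| = √51.
Distance = |18| / √51 = 18/√51 ≈ 2.5205.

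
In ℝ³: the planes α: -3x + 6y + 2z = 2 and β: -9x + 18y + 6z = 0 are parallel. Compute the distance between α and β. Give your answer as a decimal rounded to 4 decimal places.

0.2857

Rescale β by 1/3: -3x + 6y + 2z = 0. Then distance = |2 − 0| / √49 ≈ 0.2857.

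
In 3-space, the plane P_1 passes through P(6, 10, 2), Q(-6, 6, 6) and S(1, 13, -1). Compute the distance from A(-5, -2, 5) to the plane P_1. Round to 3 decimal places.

PQ = (-12, -4, 4), PS = (-5, 3, -3); a normal to P_1 is PQ × PS = (0, -56, -56).
Using P: P_1 has equation -56y - 56z = -672.
n·A − d = (0)·(-5) + (-56)·(-2) + (-56)·(5) − (-672) = 504; |n| = √6272.
Distance = |504| / √6272 = 504/√6272 ≈ 6.364.

6.364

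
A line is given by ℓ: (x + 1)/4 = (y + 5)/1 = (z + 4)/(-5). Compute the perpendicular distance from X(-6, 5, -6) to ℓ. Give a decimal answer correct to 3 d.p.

11.358

ℓ has direction (4, 1, -5) through (-1, -5, -4).
Taking (-1, -5, -4) on ℓ with direction v = (4, 1, -5): w = X − (-1, -5, -4) = (-5, 10, -2), and w × v = (-48, -33, -45).
Distance = |w × v| / |v| = √5418 / √42 ≈ 11.358.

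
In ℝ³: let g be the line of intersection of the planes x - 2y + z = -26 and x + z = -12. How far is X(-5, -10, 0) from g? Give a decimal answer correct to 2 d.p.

17.71

Direction of g: (1, -2, 1) × (1, 0, 1) = (-2, 0, 2).
A point on g: solving the two plane equations with x = -9 gives (-9, 7, -3).
Taking (-9, 7, -3) on g with direction v = (-2, 0, 2): w = X − (-9, 7, -3) = (4, -17, 3), and w × v = (-34, -14, -34).
Distance = |w × v| / |v| = √2508 / √8 ≈ 17.71.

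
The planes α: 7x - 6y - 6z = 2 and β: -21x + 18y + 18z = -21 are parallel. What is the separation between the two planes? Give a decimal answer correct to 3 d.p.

0.455

Rescale β by 1/(-3): 7x - 6y - 6z = 7. Then distance = |2 − 7| / √121 ≈ 0.455.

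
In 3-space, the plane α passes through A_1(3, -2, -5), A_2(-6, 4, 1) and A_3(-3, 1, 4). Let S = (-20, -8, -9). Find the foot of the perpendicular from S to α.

(-8, 7, -6)

A_1A_2 = (-9, 6, 6), A_1A_3 = (-6, 3, 9); a normal to α is A_1A_2 × A_1A_3 = (36, 45, 9).
Using A_1: α has equation 36x + 45y + 9z = -27.
Foot = S − λn with λ = (n·S − d)/|n|² = (-1161 − (-27))/3402 = -1/3.
Foot = (-20, -8, -9) − (-1/3)·(36, 45, 9) = (-8, 7, -6).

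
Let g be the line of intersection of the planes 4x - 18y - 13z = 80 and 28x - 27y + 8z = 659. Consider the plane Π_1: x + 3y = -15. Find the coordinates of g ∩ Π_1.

(12, -9, 10)

Direction of g: (4, -18, -13) × (28, -27, 8) = (-495, -396, 396).
A point on g: solving the two plane equations with x = 22 gives (22, -1, 2).
Substitute r = (22, -1, 2) + t(-495, -396, 396) into the plane: 19 + (-1683)t = -15, so t = 2/99.
Intersection: (22, -1, 2) + (2/99)·(-495, -396, 396) = (12, -9, 10).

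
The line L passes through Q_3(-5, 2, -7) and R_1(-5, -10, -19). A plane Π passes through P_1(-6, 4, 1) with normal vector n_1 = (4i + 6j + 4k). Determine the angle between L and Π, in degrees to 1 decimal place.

A direction vector for L is R_1 − Q_3 = (0, -12, -12).
Π: n_1·r = n_1·P_1 gives 4x + 6y + 4z = 4.
sin θ = |n·v| / (|n||v|) = |-120| / (√68 · √288) = 0.85749.
θ ≈ 59.0°.

59.0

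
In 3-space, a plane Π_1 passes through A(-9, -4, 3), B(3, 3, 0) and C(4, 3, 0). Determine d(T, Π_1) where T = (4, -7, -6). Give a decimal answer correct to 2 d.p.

9.45

AB = (12, 7, -3), AC = (13, 7, -3); a normal to Π_1 is AB × AC = (0, -3, -7).
Using A: Π_1 has equation -3y - 7z = -9.
n·T − d = (0)·(4) + (-3)·(-7) + (-7)·(-6) − (-9) = 72; |n| = √58.
Distance = |72| / √58 = 72/√58 ≈ 9.45.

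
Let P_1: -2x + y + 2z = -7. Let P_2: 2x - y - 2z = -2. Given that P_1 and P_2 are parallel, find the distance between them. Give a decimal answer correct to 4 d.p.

Rescale P_2 by 1/(-1): -2x + y + 2z = 2. Then distance = |-7 − 2| / √9 ≈ 3.0000.

3.0000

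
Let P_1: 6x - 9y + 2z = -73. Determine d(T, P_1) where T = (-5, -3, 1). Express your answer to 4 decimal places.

6.5455

n·T − d = (6)·(-5) + (-9)·(-3) + (2)·(1) − (-73) = 72; |n| = √121.
Distance = |72| / √121 = 72/√121 ≈ 6.5455.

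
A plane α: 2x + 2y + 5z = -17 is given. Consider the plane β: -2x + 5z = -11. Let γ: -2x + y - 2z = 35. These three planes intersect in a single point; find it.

(-7, 11, -5)

Solving the 3×3 linear system 2x + 2y + 5z = -17, -2x + 5z = -11, -2x + y - 2z = 35 (e.g. by elimination or Cramer's rule, determinant = -48) gives (-7, 11, -5).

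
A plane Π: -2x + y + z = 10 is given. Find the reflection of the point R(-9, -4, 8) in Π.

(-1, -8, 4)

λ = (n·R − d)/|n|² = (22 − 10)/6 = 2.
Reflection = R − 2λn = (-9, -4, 8) − 4·(-2, 1, 1) = (-1, -8, 4).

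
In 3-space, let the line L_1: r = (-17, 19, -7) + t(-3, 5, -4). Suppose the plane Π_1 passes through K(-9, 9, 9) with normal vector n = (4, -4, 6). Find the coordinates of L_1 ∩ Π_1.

(-8, 4, 5)

Π_1: n·r = n·K gives 4x - 4y + 6z = -18.
Substitute r = (-17, 19, -7) + t(-3, 5, -4) into the plane: -186 + (-56)t = -18, so t = -3.
Intersection: (-17, 19, -7) + (-3)·(-3, 5, -4) = (-8, 4, 5).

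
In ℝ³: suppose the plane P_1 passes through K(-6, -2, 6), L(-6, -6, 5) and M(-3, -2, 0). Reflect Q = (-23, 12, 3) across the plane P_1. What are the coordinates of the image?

(9, 8, 19)

KL = (0, -4, -1), KM = (3, 0, -6); a normal to P_1 is KL × KM = (24, -3, 12).
Using K: P_1 has equation 24x - 3y + 12z = -66.
λ = (n·Q − d)/|n|² = (-552 − (-66))/729 = -2/3.
Reflection = Q − 2λn = (-23, 12, 3) − (-4/3)·(24, -3, 12) = (9, 8, 19).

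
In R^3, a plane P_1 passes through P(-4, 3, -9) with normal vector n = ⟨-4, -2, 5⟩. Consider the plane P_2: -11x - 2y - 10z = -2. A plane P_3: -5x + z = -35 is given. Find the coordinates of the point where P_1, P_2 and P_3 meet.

P_1: n·r = n·P gives -4x - 2y + 5z = -35.
Solving the 3×3 linear system -4x - 2y + 5z = -35, -11x - 2y - 10z = -2, -5x + z = -35 (e.g. by elimination or Cramer's rule, determinant = -164) gives (6, -7, -5).

(6, -7, -5)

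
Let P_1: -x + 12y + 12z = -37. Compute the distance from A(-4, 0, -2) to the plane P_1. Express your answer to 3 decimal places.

1.000

n·A − d = (-1)·(-4) + (12)·(0) + (12)·(-2) − (-37) = 17; |n| = √289.
Distance = |17| / √289 = 17/√289 ≈ 1.000.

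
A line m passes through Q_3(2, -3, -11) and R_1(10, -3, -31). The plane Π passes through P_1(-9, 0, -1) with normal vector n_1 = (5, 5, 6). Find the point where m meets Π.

(0, -3, -6)

A direction vector for m is R_1 − Q_3 = (8, 0, -20).
Π: n_1·r = n_1·P_1 gives 5x + 5y + 6z = -51.
Substitute r = (2, -3, -11) + t(8, 0, -20) into the plane: -71 + (-80)t = -51, so t = -1/4.
Intersection: (2, -3, -11) + (-1/4)·(8, 0, -20) = (0, -3, -6).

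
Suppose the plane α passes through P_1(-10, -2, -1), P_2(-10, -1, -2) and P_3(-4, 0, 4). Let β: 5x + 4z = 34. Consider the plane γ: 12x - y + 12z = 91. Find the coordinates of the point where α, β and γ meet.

P_1P_2 = (0, 1, -1), P_1P_3 = (6, 2, 5); a normal to α is P_1P_2 × P_1P_3 = (7, -6, -6).
Using P_1: α has equation 7x - 6y - 6z = -52.
Solving the 3×3 linear system 7x - 6y - 6z = -52, 5x + 4z = 34, 12x - y + 12z = 91 (e.g. by elimination or Cramer's rule, determinant = 130) gives (2, 5, 6).

(2, 5, 6)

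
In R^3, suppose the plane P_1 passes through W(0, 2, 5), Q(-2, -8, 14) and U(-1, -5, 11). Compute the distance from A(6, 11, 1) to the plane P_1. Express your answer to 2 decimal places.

WQ = (-2, -10, 9), WU = (-1, -7, 6); a normal to P_1 is WQ × WU = (3, 3, 4).
Using W: P_1 has equation 3x + 3y + 4z = 26.
n·A − d = (3)·(6) + (3)·(11) + (4)·(1) − 26 = 29; |n| = √34.
Distance = |29| / √34 = 29/√34 ≈ 4.97.

4.97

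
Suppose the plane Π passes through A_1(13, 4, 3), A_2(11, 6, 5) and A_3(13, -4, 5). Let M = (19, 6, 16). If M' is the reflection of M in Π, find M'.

A_1A_2 = (-2, 2, 2), A_1A_3 = (0, -8, 2); a normal to Π is A_1A_2 × A_1A_3 = (20, 4, 16).
Using A_1: Π has equation 20x + 4y + 16z = 324.
λ = (n·M − d)/|n|² = (660 − 324)/672 = 1/2.
Reflection = M − 2λn = (19, 6, 16) − 1·(20, 4, 16) = (-1, 2, 0).

(-1, 2, 0)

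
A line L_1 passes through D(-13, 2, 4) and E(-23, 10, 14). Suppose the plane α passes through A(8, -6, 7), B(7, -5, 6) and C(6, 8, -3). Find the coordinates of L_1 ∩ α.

A direction vector for L_1 is E − D = (-10, 8, 10).
AB = (-1, 1, -1), AC = (-2, 14, -10); a normal to α is AB × AC = (4, -8, -12).
Using A: α has equation 4x - 8y - 12z = -4.
Substitute r = (-13, 2, 4) + t(-10, 8, 10) into the plane: -116 + (-224)t = -4, so t = -1/2.
Intersection: (-13, 2, 4) + (-1/2)·(-10, 8, 10) = (-8, -2, -1).

(-8, -2, -1)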